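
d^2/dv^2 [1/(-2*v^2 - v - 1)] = 2*(4*v^2 + 2*v - (4*v + 1)^2 + 2)/(2*v^2 + v + 1)^3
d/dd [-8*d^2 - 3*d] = -16*d - 3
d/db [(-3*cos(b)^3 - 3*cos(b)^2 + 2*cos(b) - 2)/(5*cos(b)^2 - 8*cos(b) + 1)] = (15*cos(b)^4 - 48*cos(b)^3 - 5*cos(b)^2 - 14*cos(b) + 14)*sin(b)/(5*sin(b)^2 + 8*cos(b) - 6)^2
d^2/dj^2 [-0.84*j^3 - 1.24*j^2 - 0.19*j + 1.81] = -5.04*j - 2.48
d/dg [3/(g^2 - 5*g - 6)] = 3*(5 - 2*g)/(-g^2 + 5*g + 6)^2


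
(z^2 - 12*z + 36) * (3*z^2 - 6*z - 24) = 3*z^4 - 42*z^3 + 156*z^2 + 72*z - 864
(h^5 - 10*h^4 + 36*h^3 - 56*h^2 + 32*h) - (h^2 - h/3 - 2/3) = h^5 - 10*h^4 + 36*h^3 - 57*h^2 + 97*h/3 + 2/3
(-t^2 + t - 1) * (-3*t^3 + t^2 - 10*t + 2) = 3*t^5 - 4*t^4 + 14*t^3 - 13*t^2 + 12*t - 2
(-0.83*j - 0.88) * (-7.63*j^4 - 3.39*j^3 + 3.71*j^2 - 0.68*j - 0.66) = 6.3329*j^5 + 9.5281*j^4 - 0.0960999999999999*j^3 - 2.7004*j^2 + 1.1462*j + 0.5808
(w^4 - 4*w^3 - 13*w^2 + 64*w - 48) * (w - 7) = w^5 - 11*w^4 + 15*w^3 + 155*w^2 - 496*w + 336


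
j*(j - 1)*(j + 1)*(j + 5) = j^4 + 5*j^3 - j^2 - 5*j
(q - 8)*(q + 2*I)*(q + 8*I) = q^3 - 8*q^2 + 10*I*q^2 - 16*q - 80*I*q + 128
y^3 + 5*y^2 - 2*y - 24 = (y - 2)*(y + 3)*(y + 4)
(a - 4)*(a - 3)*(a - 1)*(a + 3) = a^4 - 5*a^3 - 5*a^2 + 45*a - 36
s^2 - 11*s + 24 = (s - 8)*(s - 3)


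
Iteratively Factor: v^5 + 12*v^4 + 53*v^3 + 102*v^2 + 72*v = (v + 3)*(v^4 + 9*v^3 + 26*v^2 + 24*v) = (v + 2)*(v + 3)*(v^3 + 7*v^2 + 12*v) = (v + 2)*(v + 3)^2*(v^2 + 4*v) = (v + 2)*(v + 3)^2*(v + 4)*(v)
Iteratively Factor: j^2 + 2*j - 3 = (j + 3)*(j - 1)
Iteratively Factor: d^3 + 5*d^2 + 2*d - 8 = (d - 1)*(d^2 + 6*d + 8) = (d - 1)*(d + 4)*(d + 2)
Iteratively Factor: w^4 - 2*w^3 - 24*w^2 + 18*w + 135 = (w - 3)*(w^3 + w^2 - 21*w - 45) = (w - 3)*(w + 3)*(w^2 - 2*w - 15) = (w - 3)*(w + 3)^2*(w - 5)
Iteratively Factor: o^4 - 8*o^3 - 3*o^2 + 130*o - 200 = (o - 5)*(o^3 - 3*o^2 - 18*o + 40) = (o - 5)*(o + 4)*(o^2 - 7*o + 10) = (o - 5)*(o - 2)*(o + 4)*(o - 5)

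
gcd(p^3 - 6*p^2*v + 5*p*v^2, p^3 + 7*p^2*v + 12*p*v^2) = p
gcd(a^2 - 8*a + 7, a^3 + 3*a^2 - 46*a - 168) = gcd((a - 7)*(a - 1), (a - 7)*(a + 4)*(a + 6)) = a - 7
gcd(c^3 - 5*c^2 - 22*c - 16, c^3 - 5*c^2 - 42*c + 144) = c - 8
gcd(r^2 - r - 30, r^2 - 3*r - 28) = 1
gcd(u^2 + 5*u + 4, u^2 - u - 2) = u + 1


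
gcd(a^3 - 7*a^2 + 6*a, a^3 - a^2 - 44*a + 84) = a - 6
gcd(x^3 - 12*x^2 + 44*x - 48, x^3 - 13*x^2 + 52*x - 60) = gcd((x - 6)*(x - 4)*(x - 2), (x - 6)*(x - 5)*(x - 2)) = x^2 - 8*x + 12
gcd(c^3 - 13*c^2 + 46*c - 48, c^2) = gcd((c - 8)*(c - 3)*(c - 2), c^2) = 1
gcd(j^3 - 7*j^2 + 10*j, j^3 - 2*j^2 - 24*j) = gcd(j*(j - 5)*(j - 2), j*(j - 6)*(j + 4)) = j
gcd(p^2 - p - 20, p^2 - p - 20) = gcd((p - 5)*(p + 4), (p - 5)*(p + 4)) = p^2 - p - 20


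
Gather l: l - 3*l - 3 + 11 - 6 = 2 - 2*l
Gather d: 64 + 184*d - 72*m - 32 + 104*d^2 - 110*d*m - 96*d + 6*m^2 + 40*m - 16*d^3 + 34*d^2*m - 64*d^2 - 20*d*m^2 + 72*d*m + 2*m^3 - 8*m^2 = -16*d^3 + d^2*(34*m + 40) + d*(-20*m^2 - 38*m + 88) + 2*m^3 - 2*m^2 - 32*m + 32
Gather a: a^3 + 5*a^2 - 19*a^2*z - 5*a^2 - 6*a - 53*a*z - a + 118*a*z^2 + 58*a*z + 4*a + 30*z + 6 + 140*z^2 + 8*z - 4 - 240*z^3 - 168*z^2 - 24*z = a^3 - 19*a^2*z + a*(118*z^2 + 5*z - 3) - 240*z^3 - 28*z^2 + 14*z + 2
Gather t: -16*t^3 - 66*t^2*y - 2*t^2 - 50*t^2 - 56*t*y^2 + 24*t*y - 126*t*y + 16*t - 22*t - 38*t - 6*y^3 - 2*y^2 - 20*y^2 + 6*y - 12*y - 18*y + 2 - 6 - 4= -16*t^3 + t^2*(-66*y - 52) + t*(-56*y^2 - 102*y - 44) - 6*y^3 - 22*y^2 - 24*y - 8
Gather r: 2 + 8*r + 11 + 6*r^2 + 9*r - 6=6*r^2 + 17*r + 7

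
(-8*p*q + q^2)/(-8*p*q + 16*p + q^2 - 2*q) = q/(q - 2)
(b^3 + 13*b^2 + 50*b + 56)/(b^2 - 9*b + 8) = (b^3 + 13*b^2 + 50*b + 56)/(b^2 - 9*b + 8)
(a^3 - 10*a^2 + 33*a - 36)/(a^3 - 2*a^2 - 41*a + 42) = (a^3 - 10*a^2 + 33*a - 36)/(a^3 - 2*a^2 - 41*a + 42)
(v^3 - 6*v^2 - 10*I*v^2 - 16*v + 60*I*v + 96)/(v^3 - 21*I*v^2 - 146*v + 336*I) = (v^2 - 2*v*(3 + I) + 12*I)/(v^2 - 13*I*v - 42)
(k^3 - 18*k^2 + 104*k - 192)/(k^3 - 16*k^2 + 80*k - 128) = (k - 6)/(k - 4)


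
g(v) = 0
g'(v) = 0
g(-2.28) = 0.00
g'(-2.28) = 0.00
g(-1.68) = 0.00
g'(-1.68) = 0.00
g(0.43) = 0.00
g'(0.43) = 0.00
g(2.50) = 0.00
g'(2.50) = 0.00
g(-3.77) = 0.00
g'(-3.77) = 0.00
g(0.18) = 0.00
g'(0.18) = 0.00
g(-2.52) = 0.00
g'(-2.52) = 0.00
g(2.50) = 0.00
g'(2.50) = 0.00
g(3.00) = 0.00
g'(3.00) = 0.00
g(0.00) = 0.00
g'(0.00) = 0.00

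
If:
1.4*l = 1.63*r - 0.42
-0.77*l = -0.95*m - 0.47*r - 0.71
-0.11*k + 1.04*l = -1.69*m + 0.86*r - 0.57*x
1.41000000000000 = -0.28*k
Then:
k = -5.04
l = 1.20266836286285 - 0.598103729724565*x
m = -0.230628180186334*x - 0.411098947713654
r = 1.29063540368588 - 0.513708724916804*x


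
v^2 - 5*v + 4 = (v - 4)*(v - 1)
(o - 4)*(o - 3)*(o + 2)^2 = o^4 - 3*o^3 - 12*o^2 + 20*o + 48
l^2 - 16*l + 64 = (l - 8)^2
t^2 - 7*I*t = t*(t - 7*I)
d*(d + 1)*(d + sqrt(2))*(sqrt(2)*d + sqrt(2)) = sqrt(2)*d^4 + 2*d^3 + 2*sqrt(2)*d^3 + sqrt(2)*d^2 + 4*d^2 + 2*d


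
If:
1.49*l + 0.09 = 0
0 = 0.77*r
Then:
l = -0.06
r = 0.00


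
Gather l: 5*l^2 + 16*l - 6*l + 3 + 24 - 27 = 5*l^2 + 10*l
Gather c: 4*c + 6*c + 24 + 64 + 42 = 10*c + 130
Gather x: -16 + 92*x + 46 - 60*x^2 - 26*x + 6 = -60*x^2 + 66*x + 36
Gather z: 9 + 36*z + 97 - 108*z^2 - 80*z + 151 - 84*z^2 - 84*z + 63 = -192*z^2 - 128*z + 320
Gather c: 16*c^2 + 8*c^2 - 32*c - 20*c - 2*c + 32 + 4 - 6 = 24*c^2 - 54*c + 30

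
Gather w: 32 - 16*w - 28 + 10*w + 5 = 9 - 6*w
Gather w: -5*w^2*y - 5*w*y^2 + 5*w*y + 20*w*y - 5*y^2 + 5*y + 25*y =-5*w^2*y + w*(-5*y^2 + 25*y) - 5*y^2 + 30*y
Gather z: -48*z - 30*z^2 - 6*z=-30*z^2 - 54*z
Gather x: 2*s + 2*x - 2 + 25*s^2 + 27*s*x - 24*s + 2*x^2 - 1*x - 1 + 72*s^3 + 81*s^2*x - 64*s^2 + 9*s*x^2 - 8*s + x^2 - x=72*s^3 - 39*s^2 - 30*s + x^2*(9*s + 3) + x*(81*s^2 + 27*s) - 3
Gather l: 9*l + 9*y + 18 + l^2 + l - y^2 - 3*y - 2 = l^2 + 10*l - y^2 + 6*y + 16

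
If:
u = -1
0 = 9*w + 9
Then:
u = -1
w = -1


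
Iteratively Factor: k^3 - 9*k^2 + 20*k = (k)*(k^2 - 9*k + 20) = k*(k - 4)*(k - 5)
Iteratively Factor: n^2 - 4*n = (n)*(n - 4)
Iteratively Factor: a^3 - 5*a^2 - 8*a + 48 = (a + 3)*(a^2 - 8*a + 16) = (a - 4)*(a + 3)*(a - 4)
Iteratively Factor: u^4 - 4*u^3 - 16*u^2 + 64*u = (u - 4)*(u^3 - 16*u) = u*(u - 4)*(u^2 - 16) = u*(u - 4)^2*(u + 4)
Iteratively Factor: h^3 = (h)*(h^2) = h^2*(h)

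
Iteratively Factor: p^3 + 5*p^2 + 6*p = (p)*(p^2 + 5*p + 6) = p*(p + 3)*(p + 2)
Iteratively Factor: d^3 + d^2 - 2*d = (d)*(d^2 + d - 2) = d*(d - 1)*(d + 2)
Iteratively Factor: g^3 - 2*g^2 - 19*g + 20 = (g - 5)*(g^2 + 3*g - 4) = (g - 5)*(g - 1)*(g + 4)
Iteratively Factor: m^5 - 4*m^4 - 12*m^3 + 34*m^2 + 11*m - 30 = (m - 1)*(m^4 - 3*m^3 - 15*m^2 + 19*m + 30) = (m - 5)*(m - 1)*(m^3 + 2*m^2 - 5*m - 6) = (m - 5)*(m - 2)*(m - 1)*(m^2 + 4*m + 3) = (m - 5)*(m - 2)*(m - 1)*(m + 1)*(m + 3)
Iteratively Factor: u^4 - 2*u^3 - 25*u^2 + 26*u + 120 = (u - 5)*(u^3 + 3*u^2 - 10*u - 24) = (u - 5)*(u - 3)*(u^2 + 6*u + 8) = (u - 5)*(u - 3)*(u + 2)*(u + 4)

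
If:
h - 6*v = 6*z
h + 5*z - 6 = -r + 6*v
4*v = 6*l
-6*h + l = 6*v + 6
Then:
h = 24*z/31 - 27/31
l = -18*z/31 - 3/31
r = 6 - 11*z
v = -27*z/31 - 9/62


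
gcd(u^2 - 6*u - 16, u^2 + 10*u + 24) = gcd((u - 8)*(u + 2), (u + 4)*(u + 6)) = 1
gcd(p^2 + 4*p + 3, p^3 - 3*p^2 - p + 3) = p + 1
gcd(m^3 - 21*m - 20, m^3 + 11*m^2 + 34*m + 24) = m^2 + 5*m + 4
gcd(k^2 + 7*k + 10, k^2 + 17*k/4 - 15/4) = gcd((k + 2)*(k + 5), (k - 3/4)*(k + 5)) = k + 5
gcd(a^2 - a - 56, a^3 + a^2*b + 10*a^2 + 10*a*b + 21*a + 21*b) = a + 7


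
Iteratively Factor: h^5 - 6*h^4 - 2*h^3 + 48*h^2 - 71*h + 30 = (h + 3)*(h^4 - 9*h^3 + 25*h^2 - 27*h + 10) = (h - 1)*(h + 3)*(h^3 - 8*h^2 + 17*h - 10) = (h - 2)*(h - 1)*(h + 3)*(h^2 - 6*h + 5) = (h - 5)*(h - 2)*(h - 1)*(h + 3)*(h - 1)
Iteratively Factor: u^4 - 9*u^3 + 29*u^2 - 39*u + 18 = (u - 1)*(u^3 - 8*u^2 + 21*u - 18) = (u - 3)*(u - 1)*(u^2 - 5*u + 6) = (u - 3)^2*(u - 1)*(u - 2)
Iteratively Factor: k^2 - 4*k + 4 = (k - 2)*(k - 2)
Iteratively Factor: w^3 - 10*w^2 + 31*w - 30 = (w - 2)*(w^2 - 8*w + 15) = (w - 5)*(w - 2)*(w - 3)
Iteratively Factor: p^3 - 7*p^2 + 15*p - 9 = (p - 1)*(p^2 - 6*p + 9) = (p - 3)*(p - 1)*(p - 3)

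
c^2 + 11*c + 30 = (c + 5)*(c + 6)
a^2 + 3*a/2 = a*(a + 3/2)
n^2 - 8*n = n*(n - 8)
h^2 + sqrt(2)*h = h*(h + sqrt(2))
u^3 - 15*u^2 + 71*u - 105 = (u - 7)*(u - 5)*(u - 3)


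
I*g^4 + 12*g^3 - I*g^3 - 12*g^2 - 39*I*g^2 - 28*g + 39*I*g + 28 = (g - 7*I)*(g - 4*I)*(g - I)*(I*g - I)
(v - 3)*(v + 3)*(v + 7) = v^3 + 7*v^2 - 9*v - 63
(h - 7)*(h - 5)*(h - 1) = h^3 - 13*h^2 + 47*h - 35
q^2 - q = q*(q - 1)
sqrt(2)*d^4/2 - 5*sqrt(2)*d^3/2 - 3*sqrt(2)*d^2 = d^2*(d - 6)*(sqrt(2)*d/2 + sqrt(2)/2)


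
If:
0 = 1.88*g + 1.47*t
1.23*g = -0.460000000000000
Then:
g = -0.37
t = 0.48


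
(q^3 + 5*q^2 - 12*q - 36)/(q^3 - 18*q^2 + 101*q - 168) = (q^2 + 8*q + 12)/(q^2 - 15*q + 56)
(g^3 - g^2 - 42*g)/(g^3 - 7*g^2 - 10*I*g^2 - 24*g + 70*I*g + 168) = g*(g + 6)/(g^2 - 10*I*g - 24)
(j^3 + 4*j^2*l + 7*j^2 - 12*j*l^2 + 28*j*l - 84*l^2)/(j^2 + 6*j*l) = j - 2*l + 7 - 14*l/j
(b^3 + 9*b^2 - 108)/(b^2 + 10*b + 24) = (b^2 + 3*b - 18)/(b + 4)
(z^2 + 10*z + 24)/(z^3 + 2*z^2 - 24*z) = (z + 4)/(z*(z - 4))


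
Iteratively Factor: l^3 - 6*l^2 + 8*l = (l - 2)*(l^2 - 4*l) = l*(l - 2)*(l - 4)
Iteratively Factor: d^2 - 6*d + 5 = (d - 5)*(d - 1)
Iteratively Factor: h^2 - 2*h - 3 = (h - 3)*(h + 1)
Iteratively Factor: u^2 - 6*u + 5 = (u - 5)*(u - 1)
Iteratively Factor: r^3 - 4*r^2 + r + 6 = (r - 2)*(r^2 - 2*r - 3) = (r - 3)*(r - 2)*(r + 1)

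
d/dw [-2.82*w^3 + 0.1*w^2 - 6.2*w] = -8.46*w^2 + 0.2*w - 6.2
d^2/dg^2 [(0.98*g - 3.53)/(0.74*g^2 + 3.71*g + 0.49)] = ((0.98*g - 3.53)*(1.48*g + 3.71)*(2.96*g + 7.42) - (4.3512*g + 2.0472)*(0.74*g^2 + 3.71*g + 0.49))/(0.74*g^2 + 3.71*g + 0.49)^3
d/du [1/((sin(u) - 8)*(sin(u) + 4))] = 2*(2 - sin(u))*cos(u)/((sin(u) - 8)^2*(sin(u) + 4)^2)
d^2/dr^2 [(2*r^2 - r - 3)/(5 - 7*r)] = 264/(343*r^3 - 735*r^2 + 525*r - 125)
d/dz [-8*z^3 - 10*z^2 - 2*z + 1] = -24*z^2 - 20*z - 2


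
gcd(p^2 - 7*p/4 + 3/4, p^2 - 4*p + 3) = p - 1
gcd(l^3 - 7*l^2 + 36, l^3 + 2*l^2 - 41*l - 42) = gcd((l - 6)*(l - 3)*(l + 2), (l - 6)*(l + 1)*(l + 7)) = l - 6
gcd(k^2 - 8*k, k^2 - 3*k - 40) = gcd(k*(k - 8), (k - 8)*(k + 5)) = k - 8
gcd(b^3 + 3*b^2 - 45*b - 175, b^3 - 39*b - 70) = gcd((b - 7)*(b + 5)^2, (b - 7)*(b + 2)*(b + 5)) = b^2 - 2*b - 35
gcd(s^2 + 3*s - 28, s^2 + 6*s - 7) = s + 7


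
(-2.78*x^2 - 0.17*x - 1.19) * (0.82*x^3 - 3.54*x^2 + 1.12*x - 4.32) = -2.2796*x^5 + 9.7018*x^4 - 3.4876*x^3 + 16.0318*x^2 - 0.5984*x + 5.1408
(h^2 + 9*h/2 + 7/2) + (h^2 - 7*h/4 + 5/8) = 2*h^2 + 11*h/4 + 33/8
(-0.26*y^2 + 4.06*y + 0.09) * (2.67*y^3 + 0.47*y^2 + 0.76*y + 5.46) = -0.6942*y^5 + 10.718*y^4 + 1.9509*y^3 + 1.7083*y^2 + 22.236*y + 0.4914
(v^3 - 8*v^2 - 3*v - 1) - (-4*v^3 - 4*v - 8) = 5*v^3 - 8*v^2 + v + 7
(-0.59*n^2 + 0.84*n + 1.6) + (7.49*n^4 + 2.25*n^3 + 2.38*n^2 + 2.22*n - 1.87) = 7.49*n^4 + 2.25*n^3 + 1.79*n^2 + 3.06*n - 0.27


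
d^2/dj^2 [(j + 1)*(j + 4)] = 2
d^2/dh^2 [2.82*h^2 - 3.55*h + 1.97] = 5.64000000000000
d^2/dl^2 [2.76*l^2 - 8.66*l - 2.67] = 5.52000000000000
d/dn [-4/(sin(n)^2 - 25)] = 8*sin(n)*cos(n)/(sin(n)^2 - 25)^2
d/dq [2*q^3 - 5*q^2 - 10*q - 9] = 6*q^2 - 10*q - 10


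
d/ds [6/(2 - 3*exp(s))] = 18*exp(s)/(3*exp(s) - 2)^2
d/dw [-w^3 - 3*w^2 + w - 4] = -3*w^2 - 6*w + 1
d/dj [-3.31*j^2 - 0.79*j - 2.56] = -6.62*j - 0.79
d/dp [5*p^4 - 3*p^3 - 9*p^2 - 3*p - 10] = 20*p^3 - 9*p^2 - 18*p - 3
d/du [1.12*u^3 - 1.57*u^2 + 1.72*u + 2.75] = 3.36*u^2 - 3.14*u + 1.72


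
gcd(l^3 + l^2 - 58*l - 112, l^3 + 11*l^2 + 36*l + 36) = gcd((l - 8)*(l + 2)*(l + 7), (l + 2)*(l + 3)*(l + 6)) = l + 2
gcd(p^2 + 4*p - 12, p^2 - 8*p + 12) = p - 2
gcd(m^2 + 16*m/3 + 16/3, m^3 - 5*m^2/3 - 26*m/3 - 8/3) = 1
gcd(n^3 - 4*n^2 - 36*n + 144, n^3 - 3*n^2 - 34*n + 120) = n^2 + 2*n - 24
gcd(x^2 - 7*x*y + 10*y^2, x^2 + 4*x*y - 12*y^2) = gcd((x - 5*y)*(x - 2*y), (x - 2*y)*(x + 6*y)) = x - 2*y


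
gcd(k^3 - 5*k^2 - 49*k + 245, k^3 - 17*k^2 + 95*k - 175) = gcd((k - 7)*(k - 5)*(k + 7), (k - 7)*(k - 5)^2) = k^2 - 12*k + 35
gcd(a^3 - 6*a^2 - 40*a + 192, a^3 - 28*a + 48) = a^2 + 2*a - 24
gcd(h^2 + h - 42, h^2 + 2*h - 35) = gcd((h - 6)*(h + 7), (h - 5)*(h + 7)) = h + 7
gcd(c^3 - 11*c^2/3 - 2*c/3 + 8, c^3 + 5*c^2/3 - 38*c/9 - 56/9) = c^2 - 2*c/3 - 8/3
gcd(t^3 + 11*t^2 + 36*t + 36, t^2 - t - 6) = t + 2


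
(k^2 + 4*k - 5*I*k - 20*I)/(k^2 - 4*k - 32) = (k - 5*I)/(k - 8)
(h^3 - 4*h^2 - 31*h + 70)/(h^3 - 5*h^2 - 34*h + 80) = (h - 7)/(h - 8)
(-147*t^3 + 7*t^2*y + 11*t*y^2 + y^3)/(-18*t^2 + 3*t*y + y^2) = (49*t^2 + 14*t*y + y^2)/(6*t + y)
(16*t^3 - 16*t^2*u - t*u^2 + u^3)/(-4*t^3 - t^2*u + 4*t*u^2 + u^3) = (-4*t + u)/(t + u)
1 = 1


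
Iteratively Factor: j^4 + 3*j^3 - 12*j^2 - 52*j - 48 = (j - 4)*(j^3 + 7*j^2 + 16*j + 12) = (j - 4)*(j + 2)*(j^2 + 5*j + 6) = (j - 4)*(j + 2)*(j + 3)*(j + 2)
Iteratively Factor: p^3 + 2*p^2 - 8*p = (p)*(p^2 + 2*p - 8) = p*(p + 4)*(p - 2)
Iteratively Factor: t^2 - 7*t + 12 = (t - 3)*(t - 4)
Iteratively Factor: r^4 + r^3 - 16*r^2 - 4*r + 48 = (r - 3)*(r^3 + 4*r^2 - 4*r - 16) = (r - 3)*(r + 4)*(r^2 - 4) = (r - 3)*(r - 2)*(r + 4)*(r + 2)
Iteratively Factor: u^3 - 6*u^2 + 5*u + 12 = (u - 4)*(u^2 - 2*u - 3) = (u - 4)*(u + 1)*(u - 3)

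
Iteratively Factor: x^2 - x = (x)*(x - 1)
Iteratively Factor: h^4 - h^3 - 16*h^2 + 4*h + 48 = (h - 4)*(h^3 + 3*h^2 - 4*h - 12) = (h - 4)*(h + 2)*(h^2 + h - 6) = (h - 4)*(h + 2)*(h + 3)*(h - 2)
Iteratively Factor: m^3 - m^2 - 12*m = (m - 4)*(m^2 + 3*m) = (m - 4)*(m + 3)*(m)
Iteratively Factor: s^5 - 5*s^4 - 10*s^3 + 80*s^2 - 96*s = (s + 4)*(s^4 - 9*s^3 + 26*s^2 - 24*s) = (s - 4)*(s + 4)*(s^3 - 5*s^2 + 6*s) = (s - 4)*(s - 3)*(s + 4)*(s^2 - 2*s) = s*(s - 4)*(s - 3)*(s + 4)*(s - 2)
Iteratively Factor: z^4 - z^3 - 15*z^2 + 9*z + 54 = (z - 3)*(z^3 + 2*z^2 - 9*z - 18) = (z - 3)*(z + 2)*(z^2 - 9) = (z - 3)^2*(z + 2)*(z + 3)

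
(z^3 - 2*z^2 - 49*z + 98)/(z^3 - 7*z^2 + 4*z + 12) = (z^2 - 49)/(z^2 - 5*z - 6)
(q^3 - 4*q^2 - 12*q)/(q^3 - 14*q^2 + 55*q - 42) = q*(q + 2)/(q^2 - 8*q + 7)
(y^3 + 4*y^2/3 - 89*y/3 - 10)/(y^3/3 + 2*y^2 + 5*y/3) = (3*y^3 + 4*y^2 - 89*y - 30)/(y*(y^2 + 6*y + 5))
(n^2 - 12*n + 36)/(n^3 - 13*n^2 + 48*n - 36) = 1/(n - 1)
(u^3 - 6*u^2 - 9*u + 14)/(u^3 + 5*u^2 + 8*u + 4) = (u^2 - 8*u + 7)/(u^2 + 3*u + 2)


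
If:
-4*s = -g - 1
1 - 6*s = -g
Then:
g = -1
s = 0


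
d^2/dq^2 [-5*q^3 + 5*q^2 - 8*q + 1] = 10 - 30*q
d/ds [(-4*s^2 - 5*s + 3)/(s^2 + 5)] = (5*s^2 - 46*s - 25)/(s^4 + 10*s^2 + 25)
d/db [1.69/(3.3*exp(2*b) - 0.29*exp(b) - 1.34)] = (0.4901 - 11.154*exp(b))*exp(b)/(-3.3*exp(2*b) + 0.29*exp(b) + 1.34)^2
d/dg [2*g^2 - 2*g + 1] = 4*g - 2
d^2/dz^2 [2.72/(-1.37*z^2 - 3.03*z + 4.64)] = (10.210336*z^2 + 22.581984*z - 2.72*(2.74*z + 3.03)*(5.48*z + 6.06) - 34.580992)/(1.37*z^2 + 3.03*z - 4.64)^3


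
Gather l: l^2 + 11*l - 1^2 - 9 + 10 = l^2 + 11*l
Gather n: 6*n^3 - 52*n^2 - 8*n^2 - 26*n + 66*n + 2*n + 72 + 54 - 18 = 6*n^3 - 60*n^2 + 42*n + 108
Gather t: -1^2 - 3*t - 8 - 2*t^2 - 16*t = -2*t^2 - 19*t - 9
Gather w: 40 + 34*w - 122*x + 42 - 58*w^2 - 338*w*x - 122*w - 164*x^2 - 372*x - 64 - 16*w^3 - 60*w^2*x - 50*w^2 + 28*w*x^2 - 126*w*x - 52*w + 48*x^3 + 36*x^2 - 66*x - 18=-16*w^3 + w^2*(-60*x - 108) + w*(28*x^2 - 464*x - 140) + 48*x^3 - 128*x^2 - 560*x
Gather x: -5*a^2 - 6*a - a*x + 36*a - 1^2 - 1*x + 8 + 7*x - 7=-5*a^2 + 30*a + x*(6 - a)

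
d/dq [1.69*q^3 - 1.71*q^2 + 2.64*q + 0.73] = 5.07*q^2 - 3.42*q + 2.64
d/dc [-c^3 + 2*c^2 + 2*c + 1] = -3*c^2 + 4*c + 2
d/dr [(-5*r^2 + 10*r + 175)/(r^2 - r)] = 5*(-r^2 - 70*r + 35)/(r^2*(r^2 - 2*r + 1))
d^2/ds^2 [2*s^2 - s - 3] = 4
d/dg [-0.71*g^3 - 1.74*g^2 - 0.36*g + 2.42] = -2.13*g^2 - 3.48*g - 0.36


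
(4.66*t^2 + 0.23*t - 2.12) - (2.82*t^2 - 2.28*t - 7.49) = 1.84*t^2 + 2.51*t + 5.37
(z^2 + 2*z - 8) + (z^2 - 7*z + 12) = 2*z^2 - 5*z + 4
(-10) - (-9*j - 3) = 9*j - 7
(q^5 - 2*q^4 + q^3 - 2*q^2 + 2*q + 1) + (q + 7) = q^5 - 2*q^4 + q^3 - 2*q^2 + 3*q + 8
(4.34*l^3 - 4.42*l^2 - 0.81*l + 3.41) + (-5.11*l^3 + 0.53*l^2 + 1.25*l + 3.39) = -0.77*l^3 - 3.89*l^2 + 0.44*l + 6.8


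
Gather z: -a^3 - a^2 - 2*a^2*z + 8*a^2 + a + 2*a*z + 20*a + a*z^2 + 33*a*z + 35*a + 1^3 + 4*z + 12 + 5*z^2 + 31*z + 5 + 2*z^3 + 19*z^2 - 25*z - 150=-a^3 + 7*a^2 + 56*a + 2*z^3 + z^2*(a + 24) + z*(-2*a^2 + 35*a + 10) - 132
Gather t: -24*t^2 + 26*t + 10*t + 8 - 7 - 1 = -24*t^2 + 36*t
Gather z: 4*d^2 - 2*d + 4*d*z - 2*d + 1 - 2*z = 4*d^2 - 4*d + z*(4*d - 2) + 1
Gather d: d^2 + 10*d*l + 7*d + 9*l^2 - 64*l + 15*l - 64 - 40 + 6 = d^2 + d*(10*l + 7) + 9*l^2 - 49*l - 98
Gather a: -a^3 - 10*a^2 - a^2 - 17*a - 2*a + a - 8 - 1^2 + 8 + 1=-a^3 - 11*a^2 - 18*a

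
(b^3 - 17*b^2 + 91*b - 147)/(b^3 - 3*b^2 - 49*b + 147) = (b - 7)/(b + 7)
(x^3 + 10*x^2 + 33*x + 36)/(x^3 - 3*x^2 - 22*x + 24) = (x^2 + 6*x + 9)/(x^2 - 7*x + 6)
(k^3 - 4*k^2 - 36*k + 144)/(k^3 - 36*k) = (k - 4)/k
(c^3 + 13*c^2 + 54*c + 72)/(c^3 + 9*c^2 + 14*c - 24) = (c + 3)/(c - 1)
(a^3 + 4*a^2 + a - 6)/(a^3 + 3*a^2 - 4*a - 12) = (a - 1)/(a - 2)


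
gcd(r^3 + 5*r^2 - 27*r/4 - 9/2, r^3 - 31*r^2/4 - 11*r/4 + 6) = 1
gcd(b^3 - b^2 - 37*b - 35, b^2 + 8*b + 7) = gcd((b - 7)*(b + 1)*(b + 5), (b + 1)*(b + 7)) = b + 1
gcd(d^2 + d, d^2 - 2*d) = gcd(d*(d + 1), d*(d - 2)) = d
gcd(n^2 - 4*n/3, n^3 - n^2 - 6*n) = n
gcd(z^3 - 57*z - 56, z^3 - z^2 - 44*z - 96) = z - 8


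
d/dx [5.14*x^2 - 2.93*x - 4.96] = 10.28*x - 2.93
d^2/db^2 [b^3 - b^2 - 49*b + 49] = 6*b - 2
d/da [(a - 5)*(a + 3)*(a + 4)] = 3*a^2 + 4*a - 23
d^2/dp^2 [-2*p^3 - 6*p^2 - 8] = -12*p - 12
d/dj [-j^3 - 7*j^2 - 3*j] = -3*j^2 - 14*j - 3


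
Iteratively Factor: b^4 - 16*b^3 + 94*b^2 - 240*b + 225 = (b - 5)*(b^3 - 11*b^2 + 39*b - 45) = (b - 5)*(b - 3)*(b^2 - 8*b + 15) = (b - 5)*(b - 3)^2*(b - 5)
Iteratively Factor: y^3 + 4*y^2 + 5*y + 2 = (y + 2)*(y^2 + 2*y + 1) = (y + 1)*(y + 2)*(y + 1)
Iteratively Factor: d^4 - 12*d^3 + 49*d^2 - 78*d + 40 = (d - 4)*(d^3 - 8*d^2 + 17*d - 10) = (d - 5)*(d - 4)*(d^2 - 3*d + 2) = (d - 5)*(d - 4)*(d - 1)*(d - 2)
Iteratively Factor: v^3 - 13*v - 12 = (v + 3)*(v^2 - 3*v - 4) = (v + 1)*(v + 3)*(v - 4)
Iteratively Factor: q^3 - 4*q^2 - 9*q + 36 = (q + 3)*(q^2 - 7*q + 12) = (q - 3)*(q + 3)*(q - 4)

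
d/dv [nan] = 0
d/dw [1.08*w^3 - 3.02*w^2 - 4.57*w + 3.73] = 3.24*w^2 - 6.04*w - 4.57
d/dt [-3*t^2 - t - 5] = -6*t - 1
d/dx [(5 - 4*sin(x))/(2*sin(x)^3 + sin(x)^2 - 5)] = 2*(8*sin(x)^3 - 13*sin(x)^2 - 5*sin(x) + 10)*cos(x)/(2*sin(x)^3 + sin(x)^2 - 5)^2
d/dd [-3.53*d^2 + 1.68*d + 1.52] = 1.68 - 7.06*d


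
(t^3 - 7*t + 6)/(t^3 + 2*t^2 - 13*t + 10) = (t + 3)/(t + 5)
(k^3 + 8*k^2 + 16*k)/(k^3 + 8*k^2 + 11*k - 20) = k*(k + 4)/(k^2 + 4*k - 5)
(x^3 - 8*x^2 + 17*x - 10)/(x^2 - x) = x - 7 + 10/x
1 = 1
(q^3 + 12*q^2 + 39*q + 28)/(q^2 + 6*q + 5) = (q^2 + 11*q + 28)/(q + 5)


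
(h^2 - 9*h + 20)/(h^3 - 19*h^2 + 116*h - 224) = (h - 5)/(h^2 - 15*h + 56)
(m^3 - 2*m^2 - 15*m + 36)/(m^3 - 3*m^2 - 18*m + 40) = (m^2 - 6*m + 9)/(m^2 - 7*m + 10)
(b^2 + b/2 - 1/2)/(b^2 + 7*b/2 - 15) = (2*b^2 + b - 1)/(2*b^2 + 7*b - 30)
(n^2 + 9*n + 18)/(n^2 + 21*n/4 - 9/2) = 4*(n + 3)/(4*n - 3)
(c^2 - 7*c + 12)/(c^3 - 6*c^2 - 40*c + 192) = (c - 3)/(c^2 - 2*c - 48)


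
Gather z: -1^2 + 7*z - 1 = 7*z - 2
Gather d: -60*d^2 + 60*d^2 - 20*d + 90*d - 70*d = 0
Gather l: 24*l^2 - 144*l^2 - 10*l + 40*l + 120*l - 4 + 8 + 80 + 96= -120*l^2 + 150*l + 180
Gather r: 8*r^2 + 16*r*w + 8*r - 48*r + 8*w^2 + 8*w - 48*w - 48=8*r^2 + r*(16*w - 40) + 8*w^2 - 40*w - 48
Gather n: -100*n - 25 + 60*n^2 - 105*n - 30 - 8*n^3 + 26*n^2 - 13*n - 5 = -8*n^3 + 86*n^2 - 218*n - 60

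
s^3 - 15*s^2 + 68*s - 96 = (s - 8)*(s - 4)*(s - 3)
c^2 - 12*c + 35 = (c - 7)*(c - 5)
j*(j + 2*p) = j^2 + 2*j*p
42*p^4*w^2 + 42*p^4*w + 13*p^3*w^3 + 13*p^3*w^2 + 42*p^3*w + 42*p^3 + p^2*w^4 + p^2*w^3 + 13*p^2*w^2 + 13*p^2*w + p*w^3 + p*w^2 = (6*p + w)*(7*p + w)*(p*w + 1)*(p*w + p)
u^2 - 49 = (u - 7)*(u + 7)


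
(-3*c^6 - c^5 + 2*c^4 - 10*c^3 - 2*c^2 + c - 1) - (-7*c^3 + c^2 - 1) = -3*c^6 - c^5 + 2*c^4 - 3*c^3 - 3*c^2 + c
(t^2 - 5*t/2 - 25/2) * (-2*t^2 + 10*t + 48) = -2*t^4 + 15*t^3 + 48*t^2 - 245*t - 600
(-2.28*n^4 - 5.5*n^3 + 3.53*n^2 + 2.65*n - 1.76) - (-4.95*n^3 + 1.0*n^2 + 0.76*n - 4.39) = -2.28*n^4 - 0.55*n^3 + 2.53*n^2 + 1.89*n + 2.63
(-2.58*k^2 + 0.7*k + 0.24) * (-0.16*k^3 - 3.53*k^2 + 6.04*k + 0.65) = 0.4128*k^5 + 8.9954*k^4 - 18.0926*k^3 + 1.7038*k^2 + 1.9046*k + 0.156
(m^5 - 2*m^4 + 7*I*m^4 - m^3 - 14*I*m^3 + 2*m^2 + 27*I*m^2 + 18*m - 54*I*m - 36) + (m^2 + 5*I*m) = m^5 - 2*m^4 + 7*I*m^4 - m^3 - 14*I*m^3 + 3*m^2 + 27*I*m^2 + 18*m - 49*I*m - 36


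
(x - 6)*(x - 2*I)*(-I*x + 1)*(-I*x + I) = -x^4 + 7*x^3 + I*x^3 - 8*x^2 - 7*I*x^2 + 14*x + 6*I*x - 12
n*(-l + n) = -l*n + n^2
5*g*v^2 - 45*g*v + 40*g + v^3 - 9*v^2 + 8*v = (5*g + v)*(v - 8)*(v - 1)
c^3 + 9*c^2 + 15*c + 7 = (c + 1)^2*(c + 7)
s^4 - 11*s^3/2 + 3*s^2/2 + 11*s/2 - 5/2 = (s - 5)*(s - 1)*(s - 1/2)*(s + 1)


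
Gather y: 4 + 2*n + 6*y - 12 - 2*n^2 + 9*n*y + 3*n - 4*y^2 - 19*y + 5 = -2*n^2 + 5*n - 4*y^2 + y*(9*n - 13) - 3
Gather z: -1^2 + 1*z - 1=z - 2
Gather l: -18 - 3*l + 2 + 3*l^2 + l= 3*l^2 - 2*l - 16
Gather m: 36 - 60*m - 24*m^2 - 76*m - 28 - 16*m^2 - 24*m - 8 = -40*m^2 - 160*m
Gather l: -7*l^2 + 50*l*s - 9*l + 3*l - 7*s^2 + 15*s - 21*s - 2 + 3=-7*l^2 + l*(50*s - 6) - 7*s^2 - 6*s + 1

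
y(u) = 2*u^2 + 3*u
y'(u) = 4*u + 3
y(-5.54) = 44.76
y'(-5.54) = -19.16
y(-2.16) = 2.85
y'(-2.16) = -5.64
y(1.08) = 5.57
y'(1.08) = 7.32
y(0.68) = 2.96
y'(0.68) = 5.72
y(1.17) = 6.25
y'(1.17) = 7.68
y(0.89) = 4.25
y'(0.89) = 6.56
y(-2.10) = 2.52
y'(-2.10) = -5.40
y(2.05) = 14.56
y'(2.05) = 11.20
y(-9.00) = 135.00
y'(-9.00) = -33.00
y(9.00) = 189.00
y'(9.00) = 39.00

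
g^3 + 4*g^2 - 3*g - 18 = (g - 2)*(g + 3)^2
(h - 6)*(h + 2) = h^2 - 4*h - 12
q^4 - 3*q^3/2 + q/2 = q*(q - 1)^2*(q + 1/2)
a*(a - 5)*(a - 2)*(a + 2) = a^4 - 5*a^3 - 4*a^2 + 20*a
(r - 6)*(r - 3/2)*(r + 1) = r^3 - 13*r^2/2 + 3*r/2 + 9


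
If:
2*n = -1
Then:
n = -1/2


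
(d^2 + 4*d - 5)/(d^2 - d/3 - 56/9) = 9*(-d^2 - 4*d + 5)/(-9*d^2 + 3*d + 56)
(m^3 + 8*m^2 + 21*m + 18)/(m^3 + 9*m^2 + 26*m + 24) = (m + 3)/(m + 4)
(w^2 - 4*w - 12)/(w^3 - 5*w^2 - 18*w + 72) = (w + 2)/(w^2 + w - 12)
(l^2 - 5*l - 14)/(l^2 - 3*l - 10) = (l - 7)/(l - 5)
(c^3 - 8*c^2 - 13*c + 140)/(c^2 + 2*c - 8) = (c^2 - 12*c + 35)/(c - 2)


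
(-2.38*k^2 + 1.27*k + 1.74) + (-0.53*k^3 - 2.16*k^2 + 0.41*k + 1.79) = -0.53*k^3 - 4.54*k^2 + 1.68*k + 3.53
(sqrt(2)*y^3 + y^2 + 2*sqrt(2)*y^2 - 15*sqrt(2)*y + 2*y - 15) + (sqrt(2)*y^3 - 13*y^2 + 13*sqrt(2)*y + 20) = 2*sqrt(2)*y^3 - 12*y^2 + 2*sqrt(2)*y^2 - 2*sqrt(2)*y + 2*y + 5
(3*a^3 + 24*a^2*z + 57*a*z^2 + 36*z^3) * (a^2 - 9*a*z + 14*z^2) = 3*a^5 - 3*a^4*z - 117*a^3*z^2 - 141*a^2*z^3 + 474*a*z^4 + 504*z^5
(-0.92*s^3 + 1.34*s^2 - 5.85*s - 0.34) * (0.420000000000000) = -0.3864*s^3 + 0.5628*s^2 - 2.457*s - 0.1428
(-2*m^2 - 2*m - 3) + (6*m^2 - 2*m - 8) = 4*m^2 - 4*m - 11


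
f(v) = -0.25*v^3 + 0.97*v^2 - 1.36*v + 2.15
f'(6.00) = -16.72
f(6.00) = -25.09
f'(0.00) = -1.36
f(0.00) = 2.15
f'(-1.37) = -5.43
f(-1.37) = 6.48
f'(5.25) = -11.85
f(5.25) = -14.43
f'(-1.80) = -7.28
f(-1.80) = 9.20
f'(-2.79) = -12.61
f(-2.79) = 18.92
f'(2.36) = -0.96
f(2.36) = 1.06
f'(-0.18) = -1.73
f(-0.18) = 2.43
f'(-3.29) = -15.86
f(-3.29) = 26.03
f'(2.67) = -1.53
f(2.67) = 0.68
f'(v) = -0.75*v^2 + 1.94*v - 1.36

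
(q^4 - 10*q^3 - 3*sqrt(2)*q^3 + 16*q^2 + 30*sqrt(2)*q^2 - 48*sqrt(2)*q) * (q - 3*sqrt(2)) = q^5 - 10*q^4 - 6*sqrt(2)*q^4 + 34*q^3 + 60*sqrt(2)*q^3 - 180*q^2 - 96*sqrt(2)*q^2 + 288*q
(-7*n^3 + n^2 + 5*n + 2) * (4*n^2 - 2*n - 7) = -28*n^5 + 18*n^4 + 67*n^3 - 9*n^2 - 39*n - 14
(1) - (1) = 0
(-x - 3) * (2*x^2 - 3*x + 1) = -2*x^3 - 3*x^2 + 8*x - 3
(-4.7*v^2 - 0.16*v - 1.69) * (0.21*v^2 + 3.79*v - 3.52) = -0.987*v^4 - 17.8466*v^3 + 15.5827*v^2 - 5.8419*v + 5.9488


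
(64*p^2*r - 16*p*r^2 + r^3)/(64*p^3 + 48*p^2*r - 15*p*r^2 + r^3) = r/(p + r)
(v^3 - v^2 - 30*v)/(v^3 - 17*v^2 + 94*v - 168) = v*(v + 5)/(v^2 - 11*v + 28)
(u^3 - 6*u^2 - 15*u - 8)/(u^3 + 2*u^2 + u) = (u - 8)/u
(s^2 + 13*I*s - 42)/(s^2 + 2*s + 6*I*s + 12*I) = (s + 7*I)/(s + 2)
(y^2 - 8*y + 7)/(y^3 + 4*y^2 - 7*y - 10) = (y^2 - 8*y + 7)/(y^3 + 4*y^2 - 7*y - 10)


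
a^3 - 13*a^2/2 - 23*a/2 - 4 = (a - 8)*(a + 1/2)*(a + 1)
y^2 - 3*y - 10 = (y - 5)*(y + 2)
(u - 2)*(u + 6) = u^2 + 4*u - 12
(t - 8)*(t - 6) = t^2 - 14*t + 48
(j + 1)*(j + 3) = j^2 + 4*j + 3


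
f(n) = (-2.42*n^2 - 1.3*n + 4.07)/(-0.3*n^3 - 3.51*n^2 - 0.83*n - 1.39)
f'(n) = (-4.84*n - 1.3)/(-0.3*n^3 - 3.51*n^2 - 0.83*n - 1.39) + (-2.42*n^2 - 1.3*n + 4.07)*(0.9*n^2 + 7.02*n + 0.83)/(-0.3*n^3 - 3.51*n^2 - 0.83*n - 1.39)^2 = (-0.726*n^4 - 0.780000000000001*n^3 + 1.1086*n^2 + 35.299*n + 5.1851)/(0.09*n^6 + 2.106*n^5 + 12.8181*n^4 + 6.6606*n^3 + 10.4467*n^2 + 2.3074*n + 1.9321)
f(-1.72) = 0.10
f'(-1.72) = -0.70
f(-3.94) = 0.83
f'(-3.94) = -0.21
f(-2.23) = 0.37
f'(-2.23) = -0.41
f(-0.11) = -3.12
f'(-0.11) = 0.73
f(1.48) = 0.28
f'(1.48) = 0.42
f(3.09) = 0.50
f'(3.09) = 0.02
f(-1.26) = -0.35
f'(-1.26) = -1.34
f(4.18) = 0.50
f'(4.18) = -0.01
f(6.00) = 0.46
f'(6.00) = -0.02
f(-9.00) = 3.03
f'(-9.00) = -1.25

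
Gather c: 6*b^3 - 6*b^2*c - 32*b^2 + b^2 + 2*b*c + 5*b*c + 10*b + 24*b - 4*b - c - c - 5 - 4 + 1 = 6*b^3 - 31*b^2 + 30*b + c*(-6*b^2 + 7*b - 2) - 8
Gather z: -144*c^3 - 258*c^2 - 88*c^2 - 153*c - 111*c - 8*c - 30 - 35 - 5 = -144*c^3 - 346*c^2 - 272*c - 70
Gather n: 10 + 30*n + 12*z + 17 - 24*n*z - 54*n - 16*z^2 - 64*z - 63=n*(-24*z - 24) - 16*z^2 - 52*z - 36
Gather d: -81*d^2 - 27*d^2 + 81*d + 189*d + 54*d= -108*d^2 + 324*d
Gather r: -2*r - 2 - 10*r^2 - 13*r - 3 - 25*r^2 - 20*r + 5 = -35*r^2 - 35*r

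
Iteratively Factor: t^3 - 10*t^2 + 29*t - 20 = (t - 4)*(t^2 - 6*t + 5) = (t - 5)*(t - 4)*(t - 1)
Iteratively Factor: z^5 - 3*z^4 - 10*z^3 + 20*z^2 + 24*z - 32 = (z + 2)*(z^4 - 5*z^3 + 20*z - 16) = (z - 4)*(z + 2)*(z^3 - z^2 - 4*z + 4) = (z - 4)*(z + 2)^2*(z^2 - 3*z + 2) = (z - 4)*(z - 2)*(z + 2)^2*(z - 1)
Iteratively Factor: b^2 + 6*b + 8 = (b + 2)*(b + 4)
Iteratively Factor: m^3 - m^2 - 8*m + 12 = (m - 2)*(m^2 + m - 6) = (m - 2)^2*(m + 3)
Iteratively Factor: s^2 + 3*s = (s + 3)*(s)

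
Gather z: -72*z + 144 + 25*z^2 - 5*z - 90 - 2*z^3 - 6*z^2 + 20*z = -2*z^3 + 19*z^2 - 57*z + 54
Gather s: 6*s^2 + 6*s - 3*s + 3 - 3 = 6*s^2 + 3*s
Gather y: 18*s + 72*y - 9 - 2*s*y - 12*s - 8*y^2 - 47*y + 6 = 6*s - 8*y^2 + y*(25 - 2*s) - 3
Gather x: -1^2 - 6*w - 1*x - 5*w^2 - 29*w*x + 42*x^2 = -5*w^2 - 6*w + 42*x^2 + x*(-29*w - 1) - 1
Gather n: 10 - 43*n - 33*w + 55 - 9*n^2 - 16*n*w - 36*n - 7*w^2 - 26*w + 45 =-9*n^2 + n*(-16*w - 79) - 7*w^2 - 59*w + 110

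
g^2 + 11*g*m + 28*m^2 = (g + 4*m)*(g + 7*m)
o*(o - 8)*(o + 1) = o^3 - 7*o^2 - 8*o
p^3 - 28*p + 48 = (p - 4)*(p - 2)*(p + 6)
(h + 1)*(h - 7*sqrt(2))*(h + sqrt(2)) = h^3 - 6*sqrt(2)*h^2 + h^2 - 14*h - 6*sqrt(2)*h - 14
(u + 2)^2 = u^2 + 4*u + 4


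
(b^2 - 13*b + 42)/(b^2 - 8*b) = (b^2 - 13*b + 42)/(b*(b - 8))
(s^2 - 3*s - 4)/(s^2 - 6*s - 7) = (s - 4)/(s - 7)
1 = 1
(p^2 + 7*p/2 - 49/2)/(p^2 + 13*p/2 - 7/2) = (2*p - 7)/(2*p - 1)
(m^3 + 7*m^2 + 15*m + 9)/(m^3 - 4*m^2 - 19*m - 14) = (m^2 + 6*m + 9)/(m^2 - 5*m - 14)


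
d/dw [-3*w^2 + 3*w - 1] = 3 - 6*w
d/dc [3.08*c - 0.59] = 3.08000000000000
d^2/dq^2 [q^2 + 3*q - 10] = 2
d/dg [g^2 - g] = 2*g - 1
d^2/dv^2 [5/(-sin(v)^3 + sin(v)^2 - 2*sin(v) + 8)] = 5*(9*sin(v)^6 - 11*sin(v)^5 - 4*sin(v)^4 + 82*sin(v)^3 - 46*sin(v)^2 - 20*sin(v) + 8)/((sin(v) - 2)^3*(sin(v)^2 + sin(v) + 4)^3)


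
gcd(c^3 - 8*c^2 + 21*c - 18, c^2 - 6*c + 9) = c^2 - 6*c + 9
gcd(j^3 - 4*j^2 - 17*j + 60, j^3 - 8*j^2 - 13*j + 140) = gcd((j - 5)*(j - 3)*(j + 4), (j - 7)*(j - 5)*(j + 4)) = j^2 - j - 20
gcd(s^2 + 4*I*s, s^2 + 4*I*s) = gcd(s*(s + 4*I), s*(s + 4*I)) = s^2 + 4*I*s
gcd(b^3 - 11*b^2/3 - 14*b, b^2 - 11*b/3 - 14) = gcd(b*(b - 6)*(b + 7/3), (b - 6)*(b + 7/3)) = b^2 - 11*b/3 - 14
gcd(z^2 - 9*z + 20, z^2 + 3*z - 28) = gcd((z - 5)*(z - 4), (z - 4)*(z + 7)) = z - 4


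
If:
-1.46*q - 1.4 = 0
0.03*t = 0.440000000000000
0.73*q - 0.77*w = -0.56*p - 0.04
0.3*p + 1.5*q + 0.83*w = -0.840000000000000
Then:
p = 1.45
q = -0.96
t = 14.67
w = 0.20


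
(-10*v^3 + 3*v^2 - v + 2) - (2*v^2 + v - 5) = -10*v^3 + v^2 - 2*v + 7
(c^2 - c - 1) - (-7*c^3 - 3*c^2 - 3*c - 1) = 7*c^3 + 4*c^2 + 2*c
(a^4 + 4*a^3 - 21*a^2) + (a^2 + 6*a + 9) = a^4 + 4*a^3 - 20*a^2 + 6*a + 9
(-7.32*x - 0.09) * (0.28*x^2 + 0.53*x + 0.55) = -2.0496*x^3 - 3.9048*x^2 - 4.0737*x - 0.0495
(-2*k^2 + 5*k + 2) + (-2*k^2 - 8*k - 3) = -4*k^2 - 3*k - 1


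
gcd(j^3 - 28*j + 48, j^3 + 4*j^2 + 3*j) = 1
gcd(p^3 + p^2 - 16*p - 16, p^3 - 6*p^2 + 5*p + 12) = p^2 - 3*p - 4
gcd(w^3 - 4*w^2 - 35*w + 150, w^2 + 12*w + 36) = w + 6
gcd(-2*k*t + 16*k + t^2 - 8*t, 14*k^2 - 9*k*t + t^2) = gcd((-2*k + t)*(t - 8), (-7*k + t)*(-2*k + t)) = -2*k + t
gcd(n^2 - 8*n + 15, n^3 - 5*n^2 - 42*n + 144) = n - 3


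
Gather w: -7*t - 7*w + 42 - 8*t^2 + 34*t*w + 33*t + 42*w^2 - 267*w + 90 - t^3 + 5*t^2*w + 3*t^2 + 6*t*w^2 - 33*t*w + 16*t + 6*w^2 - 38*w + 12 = -t^3 - 5*t^2 + 42*t + w^2*(6*t + 48) + w*(5*t^2 + t - 312) + 144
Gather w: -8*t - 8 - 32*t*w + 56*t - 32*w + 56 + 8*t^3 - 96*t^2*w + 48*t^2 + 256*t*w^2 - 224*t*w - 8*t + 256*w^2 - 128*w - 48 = 8*t^3 + 48*t^2 + 40*t + w^2*(256*t + 256) + w*(-96*t^2 - 256*t - 160)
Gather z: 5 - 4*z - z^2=-z^2 - 4*z + 5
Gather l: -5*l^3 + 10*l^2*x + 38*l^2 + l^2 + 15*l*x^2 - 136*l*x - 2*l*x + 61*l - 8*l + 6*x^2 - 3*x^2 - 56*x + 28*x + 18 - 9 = -5*l^3 + l^2*(10*x + 39) + l*(15*x^2 - 138*x + 53) + 3*x^2 - 28*x + 9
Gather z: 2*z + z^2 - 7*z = z^2 - 5*z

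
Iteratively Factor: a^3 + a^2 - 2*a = (a)*(a^2 + a - 2) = a*(a + 2)*(a - 1)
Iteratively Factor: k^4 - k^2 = (k + 1)*(k^3 - k^2) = k*(k + 1)*(k^2 - k) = k*(k - 1)*(k + 1)*(k)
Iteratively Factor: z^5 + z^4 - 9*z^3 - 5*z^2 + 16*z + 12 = (z + 1)*(z^4 - 9*z^2 + 4*z + 12) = (z - 2)*(z + 1)*(z^3 + 2*z^2 - 5*z - 6) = (z - 2)^2*(z + 1)*(z^2 + 4*z + 3) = (z - 2)^2*(z + 1)^2*(z + 3)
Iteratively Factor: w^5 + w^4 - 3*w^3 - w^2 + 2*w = (w)*(w^4 + w^3 - 3*w^2 - w + 2) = w*(w + 1)*(w^3 - 3*w + 2) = w*(w - 1)*(w + 1)*(w^2 + w - 2) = w*(w - 1)^2*(w + 1)*(w + 2)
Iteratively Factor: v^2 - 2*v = (v)*(v - 2)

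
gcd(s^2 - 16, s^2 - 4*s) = s - 4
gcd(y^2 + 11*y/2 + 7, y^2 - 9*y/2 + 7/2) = 1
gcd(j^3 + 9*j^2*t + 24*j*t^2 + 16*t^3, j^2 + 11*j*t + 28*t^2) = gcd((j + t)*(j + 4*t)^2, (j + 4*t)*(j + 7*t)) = j + 4*t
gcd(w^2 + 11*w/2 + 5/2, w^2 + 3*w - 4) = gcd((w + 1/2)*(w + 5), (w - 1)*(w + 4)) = 1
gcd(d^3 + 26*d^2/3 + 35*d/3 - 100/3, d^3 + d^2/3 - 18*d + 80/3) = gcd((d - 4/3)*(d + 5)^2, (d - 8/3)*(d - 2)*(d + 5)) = d + 5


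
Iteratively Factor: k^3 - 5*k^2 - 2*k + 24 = (k - 4)*(k^2 - k - 6) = (k - 4)*(k - 3)*(k + 2)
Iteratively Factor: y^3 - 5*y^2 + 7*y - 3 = (y - 3)*(y^2 - 2*y + 1) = (y - 3)*(y - 1)*(y - 1)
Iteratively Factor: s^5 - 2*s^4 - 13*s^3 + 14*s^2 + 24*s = (s + 1)*(s^4 - 3*s^3 - 10*s^2 + 24*s) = (s - 4)*(s + 1)*(s^3 + s^2 - 6*s) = (s - 4)*(s - 2)*(s + 1)*(s^2 + 3*s) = s*(s - 4)*(s - 2)*(s + 1)*(s + 3)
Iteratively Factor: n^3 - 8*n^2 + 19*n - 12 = (n - 1)*(n^2 - 7*n + 12) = (n - 3)*(n - 1)*(n - 4)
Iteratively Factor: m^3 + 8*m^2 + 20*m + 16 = (m + 2)*(m^2 + 6*m + 8) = (m + 2)*(m + 4)*(m + 2)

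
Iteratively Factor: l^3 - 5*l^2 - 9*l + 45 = (l - 5)*(l^2 - 9) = (l - 5)*(l + 3)*(l - 3)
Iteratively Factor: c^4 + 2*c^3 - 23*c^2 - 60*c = (c)*(c^3 + 2*c^2 - 23*c - 60) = c*(c + 3)*(c^2 - c - 20) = c*(c + 3)*(c + 4)*(c - 5)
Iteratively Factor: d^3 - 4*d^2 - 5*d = (d)*(d^2 - 4*d - 5) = d*(d - 5)*(d + 1)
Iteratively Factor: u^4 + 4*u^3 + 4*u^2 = (u)*(u^3 + 4*u^2 + 4*u) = u*(u + 2)*(u^2 + 2*u) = u^2*(u + 2)*(u + 2)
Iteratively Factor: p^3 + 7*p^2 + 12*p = (p)*(p^2 + 7*p + 12) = p*(p + 4)*(p + 3)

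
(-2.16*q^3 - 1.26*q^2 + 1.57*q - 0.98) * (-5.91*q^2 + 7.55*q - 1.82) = 12.7656*q^5 - 8.8614*q^4 - 14.8605*q^3 + 19.9385*q^2 - 10.2564*q + 1.7836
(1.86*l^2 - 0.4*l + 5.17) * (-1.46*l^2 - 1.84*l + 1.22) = -2.7156*l^4 - 2.8384*l^3 - 4.543*l^2 - 10.0008*l + 6.3074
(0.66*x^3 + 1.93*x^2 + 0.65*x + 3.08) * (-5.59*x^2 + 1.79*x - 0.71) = -3.6894*x^5 - 9.6073*x^4 - 0.6474*x^3 - 17.424*x^2 + 5.0517*x - 2.1868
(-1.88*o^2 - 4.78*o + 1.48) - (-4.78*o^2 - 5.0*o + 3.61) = 2.9*o^2 + 0.22*o - 2.13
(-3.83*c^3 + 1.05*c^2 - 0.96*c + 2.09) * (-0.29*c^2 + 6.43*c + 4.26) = 1.1107*c^5 - 24.9314*c^4 - 9.2859*c^3 - 2.3059*c^2 + 9.3491*c + 8.9034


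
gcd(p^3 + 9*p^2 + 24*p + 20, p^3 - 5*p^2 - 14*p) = p + 2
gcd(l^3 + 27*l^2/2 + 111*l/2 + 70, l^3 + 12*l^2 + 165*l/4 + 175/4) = l^2 + 19*l/2 + 35/2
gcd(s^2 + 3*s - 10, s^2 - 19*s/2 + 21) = 1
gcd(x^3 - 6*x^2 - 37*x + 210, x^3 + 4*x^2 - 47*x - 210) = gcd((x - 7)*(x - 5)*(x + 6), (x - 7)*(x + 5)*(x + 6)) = x^2 - x - 42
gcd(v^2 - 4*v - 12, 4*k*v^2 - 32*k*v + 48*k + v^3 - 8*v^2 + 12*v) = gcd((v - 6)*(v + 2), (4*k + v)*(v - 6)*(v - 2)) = v - 6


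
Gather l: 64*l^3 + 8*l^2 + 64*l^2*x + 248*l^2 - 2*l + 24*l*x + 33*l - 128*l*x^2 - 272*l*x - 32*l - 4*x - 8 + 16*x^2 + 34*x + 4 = 64*l^3 + l^2*(64*x + 256) + l*(-128*x^2 - 248*x - 1) + 16*x^2 + 30*x - 4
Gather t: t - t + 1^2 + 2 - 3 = 0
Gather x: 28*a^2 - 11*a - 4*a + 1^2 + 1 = 28*a^2 - 15*a + 2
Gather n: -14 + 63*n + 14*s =63*n + 14*s - 14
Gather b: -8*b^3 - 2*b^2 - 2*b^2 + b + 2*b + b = -8*b^3 - 4*b^2 + 4*b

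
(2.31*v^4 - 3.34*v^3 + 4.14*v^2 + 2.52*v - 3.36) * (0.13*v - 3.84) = 0.3003*v^5 - 9.3046*v^4 + 13.3638*v^3 - 15.57*v^2 - 10.1136*v + 12.9024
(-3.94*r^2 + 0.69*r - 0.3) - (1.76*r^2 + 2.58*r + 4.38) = -5.7*r^2 - 1.89*r - 4.68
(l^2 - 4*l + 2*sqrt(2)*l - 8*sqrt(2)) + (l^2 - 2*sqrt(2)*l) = 2*l^2 - 4*l - 8*sqrt(2)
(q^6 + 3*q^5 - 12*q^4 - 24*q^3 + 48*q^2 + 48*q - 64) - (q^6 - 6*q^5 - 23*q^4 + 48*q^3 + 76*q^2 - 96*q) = 9*q^5 + 11*q^4 - 72*q^3 - 28*q^2 + 144*q - 64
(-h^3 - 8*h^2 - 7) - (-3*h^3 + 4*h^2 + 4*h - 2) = 2*h^3 - 12*h^2 - 4*h - 5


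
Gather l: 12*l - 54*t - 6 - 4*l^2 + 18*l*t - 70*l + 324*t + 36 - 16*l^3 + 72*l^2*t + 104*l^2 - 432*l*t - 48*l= -16*l^3 + l^2*(72*t + 100) + l*(-414*t - 106) + 270*t + 30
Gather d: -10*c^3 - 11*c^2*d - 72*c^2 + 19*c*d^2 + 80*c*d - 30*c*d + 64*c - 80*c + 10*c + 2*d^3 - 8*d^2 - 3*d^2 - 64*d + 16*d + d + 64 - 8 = -10*c^3 - 72*c^2 - 6*c + 2*d^3 + d^2*(19*c - 11) + d*(-11*c^2 + 50*c - 47) + 56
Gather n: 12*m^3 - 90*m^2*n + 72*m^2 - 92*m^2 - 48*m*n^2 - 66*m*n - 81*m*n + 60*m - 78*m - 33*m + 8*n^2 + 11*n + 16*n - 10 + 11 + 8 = 12*m^3 - 20*m^2 - 51*m + n^2*(8 - 48*m) + n*(-90*m^2 - 147*m + 27) + 9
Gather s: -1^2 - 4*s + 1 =-4*s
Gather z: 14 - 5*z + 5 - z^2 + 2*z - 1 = -z^2 - 3*z + 18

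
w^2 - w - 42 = (w - 7)*(w + 6)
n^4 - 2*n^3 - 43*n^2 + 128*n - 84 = (n - 6)*(n - 2)*(n - 1)*(n + 7)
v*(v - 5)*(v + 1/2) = v^3 - 9*v^2/2 - 5*v/2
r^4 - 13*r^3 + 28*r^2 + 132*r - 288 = (r - 8)*(r - 6)*(r - 2)*(r + 3)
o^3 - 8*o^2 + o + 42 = (o - 7)*(o - 3)*(o + 2)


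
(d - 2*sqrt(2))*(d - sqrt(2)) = d^2 - 3*sqrt(2)*d + 4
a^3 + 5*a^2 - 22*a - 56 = (a - 4)*(a + 2)*(a + 7)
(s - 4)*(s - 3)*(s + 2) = s^3 - 5*s^2 - 2*s + 24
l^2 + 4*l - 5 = (l - 1)*(l + 5)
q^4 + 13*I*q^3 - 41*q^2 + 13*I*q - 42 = (q - I)*(q + I)*(q + 6*I)*(q + 7*I)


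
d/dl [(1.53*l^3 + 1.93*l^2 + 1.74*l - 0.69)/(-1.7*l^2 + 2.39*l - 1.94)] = (-2.601*l^4 + 7.3134*l^3 - 1.3339*l^2 - 9.8344*l - 1.7265)/(2.89*l^4 - 8.126*l^3 + 12.3081*l^2 - 9.2732*l + 3.7636)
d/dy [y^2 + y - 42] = 2*y + 1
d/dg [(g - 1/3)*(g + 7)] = 2*g + 20/3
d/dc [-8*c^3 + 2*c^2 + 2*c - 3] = -24*c^2 + 4*c + 2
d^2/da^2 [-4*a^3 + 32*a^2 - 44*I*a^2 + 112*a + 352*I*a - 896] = -24*a + 64 - 88*I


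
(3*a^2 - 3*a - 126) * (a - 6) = 3*a^3 - 21*a^2 - 108*a + 756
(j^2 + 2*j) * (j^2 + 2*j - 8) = j^4 + 4*j^3 - 4*j^2 - 16*j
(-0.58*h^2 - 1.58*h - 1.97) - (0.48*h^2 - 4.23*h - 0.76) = -1.06*h^2 + 2.65*h - 1.21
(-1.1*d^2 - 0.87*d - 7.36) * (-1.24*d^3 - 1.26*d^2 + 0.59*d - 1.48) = 1.364*d^5 + 2.4648*d^4 + 9.5736*d^3 + 10.3883*d^2 - 3.0548*d + 10.8928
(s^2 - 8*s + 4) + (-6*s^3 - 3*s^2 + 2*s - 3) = -6*s^3 - 2*s^2 - 6*s + 1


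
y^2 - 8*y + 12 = (y - 6)*(y - 2)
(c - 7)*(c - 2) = c^2 - 9*c + 14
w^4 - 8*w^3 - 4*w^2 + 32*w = w*(w - 8)*(w - 2)*(w + 2)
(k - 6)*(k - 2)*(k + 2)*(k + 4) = k^4 - 2*k^3 - 28*k^2 + 8*k + 96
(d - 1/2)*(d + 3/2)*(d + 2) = d^3 + 3*d^2 + 5*d/4 - 3/2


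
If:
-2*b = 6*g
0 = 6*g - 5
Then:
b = -5/2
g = 5/6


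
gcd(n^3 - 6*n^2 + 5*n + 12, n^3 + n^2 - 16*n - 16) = n^2 - 3*n - 4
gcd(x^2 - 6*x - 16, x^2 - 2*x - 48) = x - 8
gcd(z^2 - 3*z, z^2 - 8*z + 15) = z - 3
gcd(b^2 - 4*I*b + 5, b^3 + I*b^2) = b + I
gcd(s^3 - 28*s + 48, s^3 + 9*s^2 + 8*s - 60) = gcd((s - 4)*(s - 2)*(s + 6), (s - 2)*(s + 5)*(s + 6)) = s^2 + 4*s - 12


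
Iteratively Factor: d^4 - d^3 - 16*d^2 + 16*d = (d + 4)*(d^3 - 5*d^2 + 4*d) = (d - 4)*(d + 4)*(d^2 - d) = d*(d - 4)*(d + 4)*(d - 1)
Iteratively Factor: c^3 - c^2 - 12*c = (c - 4)*(c^2 + 3*c) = c*(c - 4)*(c + 3)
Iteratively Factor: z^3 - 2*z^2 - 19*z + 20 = (z + 4)*(z^2 - 6*z + 5) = (z - 1)*(z + 4)*(z - 5)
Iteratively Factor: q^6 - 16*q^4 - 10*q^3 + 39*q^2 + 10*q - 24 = (q + 2)*(q^5 - 2*q^4 - 12*q^3 + 14*q^2 + 11*q - 12) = (q - 1)*(q + 2)*(q^4 - q^3 - 13*q^2 + q + 12) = (q - 1)*(q + 1)*(q + 2)*(q^3 - 2*q^2 - 11*q + 12) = (q - 1)^2*(q + 1)*(q + 2)*(q^2 - q - 12) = (q - 4)*(q - 1)^2*(q + 1)*(q + 2)*(q + 3)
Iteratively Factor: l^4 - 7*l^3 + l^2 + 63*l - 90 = (l - 3)*(l^3 - 4*l^2 - 11*l + 30) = (l - 3)*(l - 2)*(l^2 - 2*l - 15) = (l - 3)*(l - 2)*(l + 3)*(l - 5)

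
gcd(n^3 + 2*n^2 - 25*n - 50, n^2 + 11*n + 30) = n + 5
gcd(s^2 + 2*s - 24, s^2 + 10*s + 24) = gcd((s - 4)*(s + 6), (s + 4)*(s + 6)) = s + 6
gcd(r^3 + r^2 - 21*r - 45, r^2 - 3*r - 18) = r + 3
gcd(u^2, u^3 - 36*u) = u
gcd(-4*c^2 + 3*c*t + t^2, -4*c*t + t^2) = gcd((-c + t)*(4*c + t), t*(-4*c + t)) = 1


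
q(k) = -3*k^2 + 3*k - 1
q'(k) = 3 - 6*k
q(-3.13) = -39.78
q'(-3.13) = 21.78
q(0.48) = -0.25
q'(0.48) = 0.12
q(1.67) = -4.36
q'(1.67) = -7.02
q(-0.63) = -4.08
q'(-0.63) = 6.78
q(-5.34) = -102.57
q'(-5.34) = 35.04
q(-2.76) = -32.13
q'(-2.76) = 19.56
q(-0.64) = -4.15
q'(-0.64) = 6.84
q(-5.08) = -93.66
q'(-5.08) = 33.48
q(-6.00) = -127.00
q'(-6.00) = 39.00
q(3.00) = -19.00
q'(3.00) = -15.00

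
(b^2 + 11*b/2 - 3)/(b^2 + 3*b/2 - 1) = (b + 6)/(b + 2)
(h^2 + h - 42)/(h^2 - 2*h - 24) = (h + 7)/(h + 4)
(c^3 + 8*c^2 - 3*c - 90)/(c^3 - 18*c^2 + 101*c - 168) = (c^2 + 11*c + 30)/(c^2 - 15*c + 56)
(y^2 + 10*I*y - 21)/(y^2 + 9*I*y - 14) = (y + 3*I)/(y + 2*I)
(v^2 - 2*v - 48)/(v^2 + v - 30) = (v - 8)/(v - 5)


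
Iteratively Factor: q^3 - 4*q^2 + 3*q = (q - 3)*(q^2 - q) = (q - 3)*(q - 1)*(q)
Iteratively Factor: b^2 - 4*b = (b)*(b - 4)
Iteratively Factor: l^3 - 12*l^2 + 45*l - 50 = (l - 2)*(l^2 - 10*l + 25) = (l - 5)*(l - 2)*(l - 5)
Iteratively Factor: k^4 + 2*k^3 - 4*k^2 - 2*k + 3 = (k + 3)*(k^3 - k^2 - k + 1) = (k - 1)*(k + 3)*(k^2 - 1) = (k - 1)*(k + 1)*(k + 3)*(k - 1)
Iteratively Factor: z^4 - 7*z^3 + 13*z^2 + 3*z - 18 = (z - 2)*(z^3 - 5*z^2 + 3*z + 9) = (z - 3)*(z - 2)*(z^2 - 2*z - 3) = (z - 3)*(z - 2)*(z + 1)*(z - 3)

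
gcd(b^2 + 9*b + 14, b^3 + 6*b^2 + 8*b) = b + 2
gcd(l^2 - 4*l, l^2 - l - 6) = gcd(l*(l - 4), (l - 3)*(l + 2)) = 1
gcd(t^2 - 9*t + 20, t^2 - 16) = t - 4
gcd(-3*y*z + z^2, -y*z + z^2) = z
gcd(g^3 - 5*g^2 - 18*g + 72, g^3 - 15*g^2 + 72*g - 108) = g^2 - 9*g + 18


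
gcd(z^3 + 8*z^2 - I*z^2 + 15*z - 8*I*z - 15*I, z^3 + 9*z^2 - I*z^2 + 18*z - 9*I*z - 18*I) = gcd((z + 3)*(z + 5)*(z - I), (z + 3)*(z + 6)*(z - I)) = z^2 + z*(3 - I) - 3*I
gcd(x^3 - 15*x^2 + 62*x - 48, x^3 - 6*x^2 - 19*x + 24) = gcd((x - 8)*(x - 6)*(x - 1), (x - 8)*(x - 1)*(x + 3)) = x^2 - 9*x + 8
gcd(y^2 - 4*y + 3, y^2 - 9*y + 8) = y - 1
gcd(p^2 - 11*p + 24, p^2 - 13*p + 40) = p - 8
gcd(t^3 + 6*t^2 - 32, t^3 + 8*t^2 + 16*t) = t^2 + 8*t + 16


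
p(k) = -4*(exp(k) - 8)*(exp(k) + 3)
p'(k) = -4*(exp(k) - 8)*exp(k) - 4*(exp(k) + 3)*exp(k) = (20 - 8*exp(k))*exp(k)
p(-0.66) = 105.27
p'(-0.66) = 8.20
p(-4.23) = 96.29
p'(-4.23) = 0.29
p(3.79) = -6853.39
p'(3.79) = -14783.90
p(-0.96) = 103.07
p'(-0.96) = 6.49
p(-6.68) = 96.03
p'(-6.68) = 0.03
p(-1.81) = 99.17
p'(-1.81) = 3.06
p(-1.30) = 101.15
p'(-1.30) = 4.86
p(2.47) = -226.63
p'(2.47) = -881.71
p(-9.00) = 96.00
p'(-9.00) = 0.00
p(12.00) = -105953233327.54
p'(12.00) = -211909721942.92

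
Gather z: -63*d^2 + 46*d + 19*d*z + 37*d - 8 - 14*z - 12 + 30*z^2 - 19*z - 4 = -63*d^2 + 83*d + 30*z^2 + z*(19*d - 33) - 24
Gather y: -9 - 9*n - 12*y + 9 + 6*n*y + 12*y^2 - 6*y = -9*n + 12*y^2 + y*(6*n - 18)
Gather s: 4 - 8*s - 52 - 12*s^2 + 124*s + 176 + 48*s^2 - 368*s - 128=36*s^2 - 252*s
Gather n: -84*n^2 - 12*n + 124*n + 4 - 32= -84*n^2 + 112*n - 28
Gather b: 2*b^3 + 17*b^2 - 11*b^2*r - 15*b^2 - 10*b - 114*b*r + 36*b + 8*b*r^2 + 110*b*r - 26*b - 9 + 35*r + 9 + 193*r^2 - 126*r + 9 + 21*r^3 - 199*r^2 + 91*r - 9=2*b^3 + b^2*(2 - 11*r) + b*(8*r^2 - 4*r) + 21*r^3 - 6*r^2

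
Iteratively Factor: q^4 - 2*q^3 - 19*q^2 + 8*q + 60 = (q - 5)*(q^3 + 3*q^2 - 4*q - 12) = (q - 5)*(q + 2)*(q^2 + q - 6) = (q - 5)*(q + 2)*(q + 3)*(q - 2)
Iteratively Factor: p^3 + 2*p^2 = (p)*(p^2 + 2*p) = p^2*(p + 2)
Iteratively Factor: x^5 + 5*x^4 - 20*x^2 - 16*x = (x + 2)*(x^4 + 3*x^3 - 6*x^2 - 8*x) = (x - 2)*(x + 2)*(x^3 + 5*x^2 + 4*x) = (x - 2)*(x + 2)*(x + 4)*(x^2 + x) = x*(x - 2)*(x + 2)*(x + 4)*(x + 1)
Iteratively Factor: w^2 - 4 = (w - 2)*(w + 2)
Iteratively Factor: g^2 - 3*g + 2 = (g - 2)*(g - 1)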